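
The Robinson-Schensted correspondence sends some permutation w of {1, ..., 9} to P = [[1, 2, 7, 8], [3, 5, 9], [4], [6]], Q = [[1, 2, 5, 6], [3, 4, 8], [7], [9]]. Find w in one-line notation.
Reverse the RSK construction: for i from n down to 1, find the cell of Q containing i, remove the entry at that cell from P, and reverse-bump it up through P; the value ejected from row 1 is w(i).

Step i=9: Q has 9 at row 4, column 1; remove 6 from row 4 of P and reverse-bump: 6 enters row 3 and ejects 4; 4 enters row 2 and ejects 3; 3 enters row 1 and ejects 2. So w(9) = 2. P is now [[1, 3, 7, 8], [4, 5, 9], [6]].
Step i=8: Q has 8 at row 2, column 3; remove 9 from row 2 of P and reverse-bump: 9 enters row 1 and ejects 8. So w(8) = 8. P is now [[1, 3, 7, 9], [4, 5], [6]].
Step i=7: Q has 7 at row 3, column 1; remove 6 from row 3 of P and reverse-bump: 6 enters row 2 and ejects 5; 5 enters row 1 and ejects 3. So w(7) = 3. P is now [[1, 5, 7, 9], [4, 6]].
Step i=6: Q has 6 at row 1, column 4; remove that cell from P, ejecting 9. So w(6) = 9. P is now [[1, 5, 7], [4, 6]].
Step i=5: Q has 5 at row 1, column 3; remove that cell from P, ejecting 7. So w(5) = 7. P is now [[1, 5], [4, 6]].
Step i=4: Q has 4 at row 2, column 2; remove 6 from row 2 of P and reverse-bump: 6 enters row 1 and ejects 5. So w(4) = 5. P is now [[1, 6], [4]].
Step i=3: Q has 3 at row 2, column 1; remove 4 from row 2 of P and reverse-bump: 4 enters row 1 and ejects 1. So w(3) = 1. P is now [[4, 6]].
Step i=2: Q has 2 at row 1, column 2; remove that cell from P, ejecting 6. So w(2) = 6. P is now [[4]].
Step i=1: Q has 1 at row 1, column 1; remove that cell from P, ejecting 4. So w(1) = 4. P is now [].

So w = 4 6 1 5 7 9 3 8 2.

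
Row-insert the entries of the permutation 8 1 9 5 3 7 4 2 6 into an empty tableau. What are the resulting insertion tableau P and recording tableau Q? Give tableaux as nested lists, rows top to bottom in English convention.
Insert each entry of the permutation into P by Schensted row insertion, recording in Q the position of each new cell.

Insert 8: appended to row 1. P = [[8]].
Insert 1: 1 bumps 8 from row 1; 8 starts row 2. P = [[1], [8]].
Insert 9: appended to row 1. P = [[1, 9], [8]].
Insert 5: 5 bumps 9 from row 1; 9 appends to row 2. P = [[1, 5], [8, 9]].
Insert 3: 3 bumps 5 from row 1; 5 bumps 8 from row 2; 8 starts row 3. P = [[1, 3], [5, 9], [8]].
Insert 7: appended to row 1. P = [[1, 3, 7], [5, 9], [8]].
Insert 4: 4 bumps 7 from row 1; 7 bumps 9 from row 2; 9 appends to row 3. P = [[1, 3, 4], [5, 7], [8, 9]].
Insert 2: 2 bumps 3 from row 1; 3 bumps 5 from row 2; 5 bumps 8 from row 3; 8 starts row 4. P = [[1, 2, 4], [3, 7], [5, 9], [8]].
Insert 6: appended to row 1. P = [[1, 2, 4, 6], [3, 7], [5, 9], [8]].

So P = [[1, 2, 4, 6], [3, 7], [5, 9], [8]], Q = [[1, 3, 6, 9], [2, 4], [5, 7], [8]].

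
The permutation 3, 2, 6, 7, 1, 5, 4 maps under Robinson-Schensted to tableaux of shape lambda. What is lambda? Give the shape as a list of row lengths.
[3, 2, 2]

Row-insert each entry into an empty tableau.

After inserting 3: P = [[3]].
After inserting 2: P = [[2], [3]].
After inserting 6: P = [[2, 6], [3]].
After inserting 7: P = [[2, 6, 7], [3]].
After inserting 1: P = [[1, 6, 7], [2], [3]].
After inserting 5: P = [[1, 5, 7], [2, 6], [3]].
After inserting 4: P = [[1, 4, 7], [2, 5], [3, 6]].

The final insertion tableau P = [[1, 4, 7], [2, 5], [3, 6]] has shape [3, 2, 2].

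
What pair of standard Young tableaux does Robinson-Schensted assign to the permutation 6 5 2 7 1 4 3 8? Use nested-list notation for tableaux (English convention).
P = [[1, 3, 8], [2, 4], [5, 7], [6]], Q = [[1, 4, 8], [2, 6], [3, 7], [5]]

Insert each entry of the permutation into P by Schensted row insertion, recording in Q the position of each new cell.

Insert 6: appended to row 1. P = [[6]].
Insert 5: 5 bumps 6 from row 1; 6 starts row 2. P = [[5], [6]].
Insert 2: 2 bumps 5 from row 1; 5 bumps 6 from row 2; 6 starts row 3. P = [[2], [5], [6]].
Insert 7: appended to row 1. P = [[2, 7], [5], [6]].
Insert 1: 1 bumps 2 from row 1; 2 bumps 5 from row 2; 5 bumps 6 from row 3; 6 starts row 4. P = [[1, 7], [2], [5], [6]].
Insert 4: 4 bumps 7 from row 1; 7 appends to row 2. P = [[1, 4], [2, 7], [5], [6]].
Insert 3: 3 bumps 4 from row 1; 4 bumps 7 from row 2; 7 appends to row 3. P = [[1, 3], [2, 4], [5, 7], [6]].
Insert 8: appended to row 1. P = [[1, 3, 8], [2, 4], [5, 7], [6]].

So P = [[1, 3, 8], [2, 4], [5, 7], [6]], Q = [[1, 4, 8], [2, 6], [3, 7], [5]].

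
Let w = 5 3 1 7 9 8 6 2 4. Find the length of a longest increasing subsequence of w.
3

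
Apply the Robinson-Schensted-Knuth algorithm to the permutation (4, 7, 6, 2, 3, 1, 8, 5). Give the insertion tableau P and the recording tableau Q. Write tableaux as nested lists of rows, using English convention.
Insert each entry of the permutation into P by Schensted row insertion, recording in Q the position of each new cell.

Insert 4: appended to row 1. P = [[4]], Q = [[1]].
Insert 7: appended to row 1. P = [[4, 7]], Q = [[1, 2]].
Insert 6: 6 bumps 7 from row 1; 7 starts row 2. P = [[4, 6], [7]], Q = [[1, 2], [3]].
Insert 2: 2 bumps 4 from row 1; 4 bumps 7 from row 2; 7 starts row 3. P = [[2, 6], [4], [7]], Q = [[1, 2], [3], [4]].
Insert 3: 3 bumps 6 from row 1; 6 appends to row 2. P = [[2, 3], [4, 6], [7]], Q = [[1, 2], [3, 5], [4]].
Insert 1: 1 bumps 2 from row 1; 2 bumps 4 from row 2; 4 bumps 7 from row 3; 7 starts row 4. P = [[1, 3], [2, 6], [4], [7]], Q = [[1, 2], [3, 5], [4], [6]].
Insert 8: appended to row 1. P = [[1, 3, 8], [2, 6], [4], [7]], Q = [[1, 2, 7], [3, 5], [4], [6]].
Insert 5: 5 bumps 8 from row 1; 8 appends to row 2. P = [[1, 3, 5], [2, 6, 8], [4], [7]], Q = [[1, 2, 7], [3, 5, 8], [4], [6]].

So P = [[1, 3, 5], [2, 6, 8], [4], [7]], Q = [[1, 2, 7], [3, 5, 8], [4], [6]].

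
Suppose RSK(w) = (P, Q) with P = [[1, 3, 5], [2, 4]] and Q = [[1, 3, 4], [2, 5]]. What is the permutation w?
Reverse the RSK construction: for i from n down to 1, find the cell of Q containing i, remove the entry at that cell from P, and reverse-bump it up through P; the value ejected from row 1 is w(i).

Step i=5: Q has 5 at row 2, column 2; remove 4 from row 2 of P and reverse-bump: 4 enters row 1 and ejects 3. So w(5) = 3. P is now [[1, 4, 5], [2]].
Step i=4: Q has 4 at row 1, column 3; remove that cell from P, ejecting 5. So w(4) = 5. P is now [[1, 4], [2]].
Step i=3: Q has 3 at row 1, column 2; remove that cell from P, ejecting 4. So w(3) = 4. P is now [[1], [2]].
Step i=2: Q has 2 at row 2, column 1; remove 2 from row 2 of P and reverse-bump: 2 enters row 1 and ejects 1. So w(2) = 1. P is now [[2]].
Step i=1: Q has 1 at row 1, column 1; remove that cell from P, ejecting 2. So w(1) = 2. P is now [].

So w = 2 1 4 5 3.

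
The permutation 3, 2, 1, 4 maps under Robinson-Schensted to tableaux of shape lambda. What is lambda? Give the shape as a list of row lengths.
RSK row insertion gives P = [[1, 4], [2], [3]], which has shape [2, 1, 1].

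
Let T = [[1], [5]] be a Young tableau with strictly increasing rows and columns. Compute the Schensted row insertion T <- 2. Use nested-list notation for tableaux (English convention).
[[1, 2], [5]]

2 is larger than every entry of row 1, so it is appended to row 1. The new tableau is [[1, 2], [5]].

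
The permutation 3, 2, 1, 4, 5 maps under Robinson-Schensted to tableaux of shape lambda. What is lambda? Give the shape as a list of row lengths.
Row-insert each entry into an empty tableau.

After inserting 3: P = [[3]].
After inserting 2: P = [[2], [3]].
After inserting 1: P = [[1], [2], [3]].
After inserting 4: P = [[1, 4], [2], [3]].
After inserting 5: P = [[1, 4, 5], [2], [3]].

The final insertion tableau P = [[1, 4, 5], [2], [3]] has shape [3, 1, 1].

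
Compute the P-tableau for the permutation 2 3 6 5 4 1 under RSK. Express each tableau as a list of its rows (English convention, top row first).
P = [[1, 3, 4], [2], [5], [6]]

Insert 2: appended to row 1. P = [[2]].
Insert 3: appended to row 1. P = [[2, 3]].
Insert 6: appended to row 1. P = [[2, 3, 6]].
Insert 5: 5 bumps 6 from row 1; 6 starts row 2. P = [[2, 3, 5], [6]].
Insert 4: 4 bumps 5 from row 1; 5 bumps 6 from row 2; 6 starts row 3. P = [[2, 3, 4], [5], [6]].
Insert 1: 1 bumps 2 from row 1; 2 bumps 5 from row 2; 5 bumps 6 from row 3; 6 starts row 4. P = [[1, 3, 4], [2], [5], [6]].

So P = [[1, 3, 4], [2], [5], [6]].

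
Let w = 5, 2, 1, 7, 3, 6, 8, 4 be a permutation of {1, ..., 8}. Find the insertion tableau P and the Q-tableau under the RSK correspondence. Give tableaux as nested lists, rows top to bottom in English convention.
Insert each entry of the permutation into P by Schensted row insertion, recording in Q the position of each new cell.

Insert 5: appended to row 1. P = [[5]].
Insert 2: 2 bumps 5 from row 1; 5 starts row 2. P = [[2], [5]].
Insert 1: 1 bumps 2 from row 1; 2 bumps 5 from row 2; 5 starts row 3. P = [[1], [2], [5]].
Insert 7: appended to row 1. P = [[1, 7], [2], [5]].
Insert 3: 3 bumps 7 from row 1; 7 appends to row 2. P = [[1, 3], [2, 7], [5]].
Insert 6: appended to row 1. P = [[1, 3, 6], [2, 7], [5]].
Insert 8: appended to row 1. P = [[1, 3, 6, 8], [2, 7], [5]].
Insert 4: 4 bumps 6 from row 1; 6 bumps 7 from row 2; 7 appends to row 3. P = [[1, 3, 4, 8], [2, 6], [5, 7]].

So P = [[1, 3, 4, 8], [2, 6], [5, 7]], Q = [[1, 4, 6, 7], [2, 5], [3, 8]].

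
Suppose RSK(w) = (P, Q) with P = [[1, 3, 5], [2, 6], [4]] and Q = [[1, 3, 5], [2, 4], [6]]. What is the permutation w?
Reverse the RSK construction: for i from n down to 1, find the cell of Q containing i, remove the entry at that cell from P, and reverse-bump it up through P; the value ejected from row 1 is w(i).

Step i=6: Q has 6 at row 3, column 1; remove 4 from row 3 of P and reverse-bump: 4 enters row 2 and ejects 2; 2 enters row 1 and ejects 1. So w(6) = 1. P is now [[2, 3, 5], [4, 6]].
Step i=5: Q has 5 at row 1, column 3; remove that cell from P, ejecting 5. So w(5) = 5. P is now [[2, 3], [4, 6]].
Step i=4: Q has 4 at row 2, column 2; remove 6 from row 2 of P and reverse-bump: 6 enters row 1 and ejects 3. So w(4) = 3. P is now [[2, 6], [4]].
Step i=3: Q has 3 at row 1, column 2; remove that cell from P, ejecting 6. So w(3) = 6. P is now [[2], [4]].
Step i=2: Q has 2 at row 2, column 1; remove 4 from row 2 of P and reverse-bump: 4 enters row 1 and ejects 2. So w(2) = 2. P is now [[4]].
Step i=1: Q has 1 at row 1, column 1; remove that cell from P, ejecting 4. So w(1) = 4. P is now [].

So w = 4 2 6 3 5 1.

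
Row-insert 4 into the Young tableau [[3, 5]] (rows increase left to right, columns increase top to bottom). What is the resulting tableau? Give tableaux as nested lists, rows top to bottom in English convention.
[[3, 4], [5]]

In row 1, 4 replaces 5 (the leftmost entry greater than 4); 5 is bumped to row 2. 5 starts a new row 2. The new tableau is [[3, 4], [5]].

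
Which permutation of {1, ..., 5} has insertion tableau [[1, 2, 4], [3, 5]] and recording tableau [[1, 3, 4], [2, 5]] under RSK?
Reverse the RSK construction: for i from n down to 1, find the cell of Q containing i, remove the entry at that cell from P, and reverse-bump it up through P; the value ejected from row 1 is w(i).

Step i=5: Q has 5 at row 2, column 2; remove 5 from row 2 of P and reverse-bump: 5 enters row 1 and ejects 4. So w(5) = 4. P is now [[1, 2, 5], [3]].
Step i=4: Q has 4 at row 1, column 3; remove that cell from P, ejecting 5. So w(4) = 5. P is now [[1, 2], [3]].
Step i=3: Q has 3 at row 1, column 2; remove that cell from P, ejecting 2. So w(3) = 2. P is now [[1], [3]].
Step i=2: Q has 2 at row 2, column 1; remove 3 from row 2 of P and reverse-bump: 3 enters row 1 and ejects 1. So w(2) = 1. P is now [[3]].
Step i=1: Q has 1 at row 1, column 1; remove that cell from P, ejecting 3. So w(1) = 3. P is now [].

So w = 3 1 2 5 4.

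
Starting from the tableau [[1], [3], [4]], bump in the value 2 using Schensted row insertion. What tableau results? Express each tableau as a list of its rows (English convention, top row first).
[[1, 2], [3], [4]]

2 is larger than every entry of row 1, so it is appended to row 1. The new tableau is [[1, 2], [3], [4]].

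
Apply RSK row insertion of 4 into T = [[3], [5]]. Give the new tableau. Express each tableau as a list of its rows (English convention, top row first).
4 is larger than every entry of row 1, so it is appended to row 1. The new tableau is [[3, 4], [5]].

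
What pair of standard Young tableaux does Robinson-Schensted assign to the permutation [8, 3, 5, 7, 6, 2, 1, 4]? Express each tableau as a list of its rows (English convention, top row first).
Insert each entry of the permutation into P by Schensted row insertion, recording in Q the position of each new cell.

Insert 8: appended to row 1. P = [[8]].
Insert 3: 3 bumps 8 from row 1; 8 starts row 2. P = [[3], [8]].
Insert 5: appended to row 1. P = [[3, 5], [8]].
Insert 7: appended to row 1. P = [[3, 5, 7], [8]].
Insert 6: 6 bumps 7 from row 1; 7 bumps 8 from row 2; 8 starts row 3. P = [[3, 5, 6], [7], [8]].
Insert 2: 2 bumps 3 from row 1; 3 bumps 7 from row 2; 7 bumps 8 from row 3; 8 starts row 4. P = [[2, 5, 6], [3], [7], [8]].
Insert 1: 1 bumps 2 from row 1; 2 bumps 3 from row 2; 3 bumps 7 from row 3; 7 bumps 8 from row 4; 8 starts row 5. P = [[1, 5, 6], [2], [3], [7], [8]].
Insert 4: 4 bumps 5 from row 1; 5 appends to row 2. P = [[1, 4, 6], [2, 5], [3], [7], [8]].

So P = [[1, 4, 6], [2, 5], [3], [7], [8]], Q = [[1, 3, 4], [2, 8], [5], [6], [7]].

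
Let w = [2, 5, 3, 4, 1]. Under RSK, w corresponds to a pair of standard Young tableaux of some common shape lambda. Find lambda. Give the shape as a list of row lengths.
RSK row insertion gives P = [[1, 3, 4], [2], [5]], which has shape [3, 1, 1].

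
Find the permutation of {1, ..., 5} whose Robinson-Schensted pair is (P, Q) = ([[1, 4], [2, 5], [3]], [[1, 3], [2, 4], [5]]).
3 2 5 4 1

Reverse the RSK construction: for i from n down to 1, find the cell of Q containing i, remove the entry at that cell from P, and reverse-bump it up through P; the value ejected from row 1 is w(i).

Step i=5: Q has 5 at row 3, column 1; remove 3 from row 3 of P and reverse-bump: 3 enters row 2 and ejects 2; 2 enters row 1 and ejects 1. So w(5) = 1. P is now [[2, 4], [3, 5]].
Step i=4: Q has 4 at row 2, column 2; remove 5 from row 2 of P and reverse-bump: 5 enters row 1 and ejects 4. So w(4) = 4. P is now [[2, 5], [3]].
Step i=3: Q has 3 at row 1, column 2; remove that cell from P, ejecting 5. So w(3) = 5. P is now [[2], [3]].
Step i=2: Q has 2 at row 2, column 1; remove 3 from row 2 of P and reverse-bump: 3 enters row 1 and ejects 2. So w(2) = 2. P is now [[3]].
Step i=1: Q has 1 at row 1, column 1; remove that cell from P, ejecting 3. So w(1) = 3. P is now [].

So w = 3 2 5 4 1.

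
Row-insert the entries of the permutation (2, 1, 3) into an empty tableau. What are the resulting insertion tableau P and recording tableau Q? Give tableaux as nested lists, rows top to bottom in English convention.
P = [[1, 3], [2]], Q = [[1, 3], [2]]

Insert each entry of the permutation into P by Schensted row insertion, recording in Q the position of each new cell.

After inserting 2: P = [[2]].
After inserting 1: P = [[1], [2]].
After inserting 3: P = [[1, 3], [2]].

So P = [[1, 3], [2]], Q = [[1, 3], [2]].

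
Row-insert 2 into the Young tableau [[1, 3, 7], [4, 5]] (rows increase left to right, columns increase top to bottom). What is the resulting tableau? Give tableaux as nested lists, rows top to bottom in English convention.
In row 1, 2 replaces 3 (the leftmost entry greater than 2); 3 is bumped to row 2. In row 2, 3 replaces 4 (the leftmost entry greater than 3); 4 is bumped to row 3. 4 starts a new row 3. The new tableau is [[1, 2, 7], [3, 5], [4]].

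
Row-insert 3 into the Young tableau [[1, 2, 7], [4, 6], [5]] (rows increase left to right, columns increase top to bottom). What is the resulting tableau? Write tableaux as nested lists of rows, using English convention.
[[1, 2, 3], [4, 6, 7], [5]]

In row 1, 3 replaces 7 (the leftmost entry greater than 3); 7 is bumped to row 2. 7 is appended to row 2. The new tableau is [[1, 2, 3], [4, 6, 7], [5]].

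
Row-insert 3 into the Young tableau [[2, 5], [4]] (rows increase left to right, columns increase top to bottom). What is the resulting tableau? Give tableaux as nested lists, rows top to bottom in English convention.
In row 1, 3 replaces 5 (the leftmost entry greater than 3); 5 is bumped to row 2. 5 is appended to row 2. The new tableau is [[2, 3], [4, 5]].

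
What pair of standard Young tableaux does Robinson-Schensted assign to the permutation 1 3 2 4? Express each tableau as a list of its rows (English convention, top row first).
Insert each entry of the permutation into P by Schensted row insertion, recording in Q the position of each new cell.

Insert 1: appended to row 1. P = [[1]].
Insert 3: appended to row 1. P = [[1, 3]].
Insert 2: 2 bumps 3 from row 1; 3 starts row 2. P = [[1, 2], [3]].
Insert 4: appended to row 1. P = [[1, 2, 4], [3]].

So P = [[1, 2, 4], [3]], Q = [[1, 2, 4], [3]].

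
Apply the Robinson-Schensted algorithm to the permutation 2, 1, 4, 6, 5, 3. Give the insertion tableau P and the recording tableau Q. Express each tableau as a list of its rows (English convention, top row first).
P = [[1, 3, 5], [2, 4], [6]], Q = [[1, 3, 4], [2, 5], [6]]

Insert each entry of the permutation into P by Schensted row insertion, recording in Q the position of each new cell.

Insert 2: appended to row 1. P = [[2]].
Insert 1: 1 bumps 2 from row 1; 2 starts row 2. P = [[1], [2]].
Insert 4: appended to row 1. P = [[1, 4], [2]].
Insert 6: appended to row 1. P = [[1, 4, 6], [2]].
Insert 5: 5 bumps 6 from row 1; 6 appends to row 2. P = [[1, 4, 5], [2, 6]].
Insert 3: 3 bumps 4 from row 1; 4 bumps 6 from row 2; 6 starts row 3. P = [[1, 3, 5], [2, 4], [6]].

So P = [[1, 3, 5], [2, 4], [6]], Q = [[1, 3, 4], [2, 5], [6]].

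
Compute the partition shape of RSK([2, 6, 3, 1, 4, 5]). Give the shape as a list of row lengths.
RSK row insertion gives P = [[1, 3, 4, 5], [2], [6]], which has shape [4, 1, 1].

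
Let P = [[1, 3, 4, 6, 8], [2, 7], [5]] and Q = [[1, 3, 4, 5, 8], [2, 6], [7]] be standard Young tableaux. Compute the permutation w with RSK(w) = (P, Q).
5 2 3 4 7 6 1 8

Reverse RSK: for i = n, n-1, ..., 1, locate i in Q, remove the corresponding corner cell from P, and reverse-bump its entry up through P; the value ejected from row 1 is w(i).

So w = 5 2 3 4 7 6 1 8.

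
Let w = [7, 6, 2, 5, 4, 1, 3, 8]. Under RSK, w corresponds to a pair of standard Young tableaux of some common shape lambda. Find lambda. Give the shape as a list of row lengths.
[3, 2, 1, 1, 1]

RSK row insertion gives P = [[1, 3, 8], [2, 4], [5], [6], [7]], which has shape [3, 2, 1, 1, 1].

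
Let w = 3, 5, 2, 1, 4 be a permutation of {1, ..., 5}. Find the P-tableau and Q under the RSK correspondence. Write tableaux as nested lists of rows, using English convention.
P = [[1, 4], [2, 5], [3]], Q = [[1, 2], [3, 5], [4]]

Insert each entry of the permutation into P by Schensted row insertion, recording in Q the position of each new cell.

Insert 3: appended to row 1. P = [[3]], Q = [[1]].
Insert 5: appended to row 1. P = [[3, 5]], Q = [[1, 2]].
Insert 2: 2 bumps 3 from row 1; 3 starts row 2. P = [[2, 5], [3]], Q = [[1, 2], [3]].
Insert 1: 1 bumps 2 from row 1; 2 bumps 3 from row 2; 3 starts row 3. P = [[1, 5], [2], [3]], Q = [[1, 2], [3], [4]].
Insert 4: 4 bumps 5 from row 1; 5 appends to row 2. P = [[1, 4], [2, 5], [3]], Q = [[1, 2], [3, 5], [4]].

So P = [[1, 4], [2, 5], [3]], Q = [[1, 2], [3, 5], [4]].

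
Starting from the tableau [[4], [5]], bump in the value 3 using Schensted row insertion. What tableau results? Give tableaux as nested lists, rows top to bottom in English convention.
In row 1, 3 replaces 4 (the leftmost entry greater than 3); 4 is bumped to row 2. In row 2, 4 replaces 5 (the leftmost entry greater than 4); 5 is bumped to row 3. 5 starts a new row 3. The new tableau is [[3], [4], [5]].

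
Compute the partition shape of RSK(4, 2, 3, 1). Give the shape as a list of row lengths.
[2, 1, 1]

Row-insert each entry into an empty tableau.

After inserting 4: P = [[4]].
After inserting 2: P = [[2], [4]].
After inserting 3: P = [[2, 3], [4]].
After inserting 1: P = [[1, 3], [2], [4]].

The final insertion tableau P = [[1, 3], [2], [4]] has shape [2, 1, 1].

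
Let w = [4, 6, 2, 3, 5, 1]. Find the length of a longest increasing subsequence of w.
3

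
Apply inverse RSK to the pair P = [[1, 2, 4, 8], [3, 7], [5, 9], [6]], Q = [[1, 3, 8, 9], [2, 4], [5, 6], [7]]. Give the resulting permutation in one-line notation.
6 5 9 7 1 3 2 4 8

Reverse the RSK construction: for i from n down to 1, find the cell of Q containing i, remove the entry at that cell from P, and reverse-bump it up through P; the value ejected from row 1 is w(i).

Step i=9: Q has 9 at row 1, column 4; remove that cell from P, ejecting 8. So w(9) = 8. P is now [[1, 2, 4], [3, 7], [5, 9], [6]].
Step i=8: Q has 8 at row 1, column 3; remove that cell from P, ejecting 4. So w(8) = 4. P is now [[1, 2], [3, 7], [5, 9], [6]].
Step i=7: Q has 7 at row 4, column 1; remove 6 from row 4 of P and reverse-bump: 6 enters row 3 and ejects 5; 5 enters row 2 and ejects 3; 3 enters row 1 and ejects 2. So w(7) = 2. P is now [[1, 3], [5, 7], [6, 9]].
Step i=6: Q has 6 at row 3, column 2; remove 9 from row 3 of P and reverse-bump: 9 enters row 2 and ejects 7; 7 enters row 1 and ejects 3. So w(6) = 3. P is now [[1, 7], [5, 9], [6]].
Step i=5: Q has 5 at row 3, column 1; remove 6 from row 3 of P and reverse-bump: 6 enters row 2 and ejects 5; 5 enters row 1 and ejects 1. So w(5) = 1. P is now [[5, 7], [6, 9]].
Step i=4: Q has 4 at row 2, column 2; remove 9 from row 2 of P and reverse-bump: 9 enters row 1 and ejects 7. So w(4) = 7. P is now [[5, 9], [6]].
Step i=3: Q has 3 at row 1, column 2; remove that cell from P, ejecting 9. So w(3) = 9. P is now [[5], [6]].
Step i=2: Q has 2 at row 2, column 1; remove 6 from row 2 of P and reverse-bump: 6 enters row 1 and ejects 5. So w(2) = 5. P is now [[6]].
Step i=1: Q has 1 at row 1, column 1; remove that cell from P, ejecting 6. So w(1) = 6. P is now [].

So w = 6 5 9 7 1 3 2 4 8.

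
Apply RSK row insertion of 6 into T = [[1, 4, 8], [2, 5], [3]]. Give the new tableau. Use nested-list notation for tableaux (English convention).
In row 1, 6 replaces 8 (the leftmost entry greater than 6); 8 is bumped to row 2. 8 is appended to row 2. The new tableau is [[1, 4, 6], [2, 5, 8], [3]].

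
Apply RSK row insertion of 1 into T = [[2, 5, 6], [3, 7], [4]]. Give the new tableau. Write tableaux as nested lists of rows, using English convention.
In row 1, 1 replaces 2 (the leftmost entry greater than 1); 2 is bumped to row 2. In row 2, 2 replaces 3 (the leftmost entry greater than 2); 3 is bumped to row 3. In row 3, 3 replaces 4 (the leftmost entry greater than 3); 4 is bumped to row 4. 4 starts a new row 4. The new tableau is [[1, 5, 6], [2, 7], [3], [4]].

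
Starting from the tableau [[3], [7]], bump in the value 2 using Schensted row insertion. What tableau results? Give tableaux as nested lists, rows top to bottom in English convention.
[[2], [3], [7]]

In row 1, 2 replaces 3 (the leftmost entry greater than 2); 3 is bumped to row 2. In row 2, 3 replaces 7 (the leftmost entry greater than 3); 7 is bumped to row 3. 7 starts a new row 3. The new tableau is [[2], [3], [7]].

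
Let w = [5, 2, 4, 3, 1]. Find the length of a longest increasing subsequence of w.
2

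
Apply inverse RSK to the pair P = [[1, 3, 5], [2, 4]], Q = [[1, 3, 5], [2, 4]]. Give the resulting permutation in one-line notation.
Reverse the RSK construction: for i from n down to 1, find the cell of Q containing i, remove the entry at that cell from P, and reverse-bump it up through P; the value ejected from row 1 is w(i).

Step i=5: Q has 5 at row 1, column 3; remove that cell from P, ejecting 5. So w(5) = 5. P is now [[1, 3], [2, 4]].
Step i=4: Q has 4 at row 2, column 2; remove 4 from row 2 of P and reverse-bump: 4 enters row 1 and ejects 3. So w(4) = 3. P is now [[1, 4], [2]].
Step i=3: Q has 3 at row 1, column 2; remove that cell from P, ejecting 4. So w(3) = 4. P is now [[1], [2]].
Step i=2: Q has 2 at row 2, column 1; remove 2 from row 2 of P and reverse-bump: 2 enters row 1 and ejects 1. So w(2) = 1. P is now [[2]].
Step i=1: Q has 1 at row 1, column 1; remove that cell from P, ejecting 2. So w(1) = 2. P is now [].

So w = 2 1 4 3 5.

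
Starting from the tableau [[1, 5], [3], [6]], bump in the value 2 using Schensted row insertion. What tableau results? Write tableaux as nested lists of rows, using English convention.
In row 1, 2 replaces 5 (the leftmost entry greater than 2); 5 is bumped to row 2. 5 is appended to row 2. The new tableau is [[1, 2], [3, 5], [6]].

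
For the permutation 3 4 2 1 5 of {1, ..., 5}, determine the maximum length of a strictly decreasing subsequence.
3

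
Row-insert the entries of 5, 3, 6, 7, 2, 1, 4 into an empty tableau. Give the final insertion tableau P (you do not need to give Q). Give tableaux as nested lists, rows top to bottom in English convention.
Insert 5: appended to row 1. P = [[5]].
Insert 3: 3 bumps 5 from row 1; 5 starts row 2. P = [[3], [5]].
Insert 6: appended to row 1. P = [[3, 6], [5]].
Insert 7: appended to row 1. P = [[3, 6, 7], [5]].
Insert 2: 2 bumps 3 from row 1; 3 bumps 5 from row 2; 5 starts row 3. P = [[2, 6, 7], [3], [5]].
Insert 1: 1 bumps 2 from row 1; 2 bumps 3 from row 2; 3 bumps 5 from row 3; 5 starts row 4. P = [[1, 6, 7], [2], [3], [5]].
Insert 4: 4 bumps 6 from row 1; 6 appends to row 2. P = [[1, 4, 7], [2, 6], [3], [5]].

So P = [[1, 4, 7], [2, 6], [3], [5]].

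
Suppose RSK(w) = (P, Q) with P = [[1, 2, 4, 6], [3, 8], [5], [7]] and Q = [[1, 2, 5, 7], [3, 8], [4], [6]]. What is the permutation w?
1 7 5 3 4 2 8 6

Reverse the RSK construction: for i from n down to 1, find the cell of Q containing i, remove the entry at that cell from P, and reverse-bump it up through P; the value ejected from row 1 is w(i).

Step i=8: Q has 8 at row 2, column 2; remove 8 from row 2 of P and reverse-bump: 8 enters row 1 and ejects 6. So w(8) = 6. P is now [[1, 2, 4, 8], [3], [5], [7]].
Step i=7: Q has 7 at row 1, column 4; remove that cell from P, ejecting 8. So w(7) = 8. P is now [[1, 2, 4], [3], [5], [7]].
Step i=6: Q has 6 at row 4, column 1; remove 7 from row 4 of P and reverse-bump: 7 enters row 3 and ejects 5; 5 enters row 2 and ejects 3; 3 enters row 1 and ejects 2. So w(6) = 2. P is now [[1, 3, 4], [5], [7]].
Step i=5: Q has 5 at row 1, column 3; remove that cell from P, ejecting 4. So w(5) = 4. P is now [[1, 3], [5], [7]].
Step i=4: Q has 4 at row 3, column 1; remove 7 from row 3 of P and reverse-bump: 7 enters row 2 and ejects 5; 5 enters row 1 and ejects 3. So w(4) = 3. P is now [[1, 5], [7]].
Step i=3: Q has 3 at row 2, column 1; remove 7 from row 2 of P and reverse-bump: 7 enters row 1 and ejects 5. So w(3) = 5. P is now [[1, 7]].
Step i=2: Q has 2 at row 1, column 2; remove that cell from P, ejecting 7. So w(2) = 7. P is now [[1]].
Step i=1: Q has 1 at row 1, column 1; remove that cell from P, ejecting 1. So w(1) = 1. P is now [].

So w = 1 7 5 3 4 2 8 6.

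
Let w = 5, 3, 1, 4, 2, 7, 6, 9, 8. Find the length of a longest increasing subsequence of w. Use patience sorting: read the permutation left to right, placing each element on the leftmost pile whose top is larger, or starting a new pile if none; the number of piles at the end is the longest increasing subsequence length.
5: new pile. tops = [5]
3: onto pile 1 (replacing 5). tops = [3]
1: onto pile 1 (replacing 3). tops = [1]
4: new pile. tops = [1, 4]
2: onto pile 2 (replacing 4). tops = [1, 2]
7: new pile. tops = [1, 2, 7]
6: onto pile 3 (replacing 7). tops = [1, 2, 6]
9: new pile. tops = [1, 2, 6, 9]
8: onto pile 4 (replacing 9). tops = [1, 2, 6, 8]

4 piles, so the longest increasing subsequence has length 4.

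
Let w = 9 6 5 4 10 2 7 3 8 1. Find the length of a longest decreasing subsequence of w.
6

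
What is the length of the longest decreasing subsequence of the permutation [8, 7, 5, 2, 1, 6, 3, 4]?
5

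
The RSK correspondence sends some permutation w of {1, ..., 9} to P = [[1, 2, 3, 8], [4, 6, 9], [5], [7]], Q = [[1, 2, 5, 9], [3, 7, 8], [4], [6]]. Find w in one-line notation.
5 7 6 4 9 1 2 3 8

Reverse the RSK construction: for i from n down to 1, find the cell of Q containing i, remove the entry at that cell from P, and reverse-bump it up through P; the value ejected from row 1 is w(i).

Step i=9: Q has 9 at row 1, column 4; remove that cell from P, ejecting 8. So w(9) = 8. P is now [[1, 2, 3], [4, 6, 9], [5], [7]].
Step i=8: Q has 8 at row 2, column 3; remove 9 from row 2 of P and reverse-bump: 9 enters row 1 and ejects 3. So w(8) = 3. P is now [[1, 2, 9], [4, 6], [5], [7]].
Step i=7: Q has 7 at row 2, column 2; remove 6 from row 2 of P and reverse-bump: 6 enters row 1 and ejects 2. So w(7) = 2. P is now [[1, 6, 9], [4], [5], [7]].
Step i=6: Q has 6 at row 4, column 1; remove 7 from row 4 of P and reverse-bump: 7 enters row 3 and ejects 5; 5 enters row 2 and ejects 4; 4 enters row 1 and ejects 1. So w(6) = 1. P is now [[4, 6, 9], [5], [7]].
Step i=5: Q has 5 at row 1, column 3; remove that cell from P, ejecting 9. So w(5) = 9. P is now [[4, 6], [5], [7]].
Step i=4: Q has 4 at row 3, column 1; remove 7 from row 3 of P and reverse-bump: 7 enters row 2 and ejects 5; 5 enters row 1 and ejects 4. So w(4) = 4. P is now [[5, 6], [7]].
Step i=3: Q has 3 at row 2, column 1; remove 7 from row 2 of P and reverse-bump: 7 enters row 1 and ejects 6. So w(3) = 6. P is now [[5, 7]].
Step i=2: Q has 2 at row 1, column 2; remove that cell from P, ejecting 7. So w(2) = 7. P is now [[5]].
Step i=1: Q has 1 at row 1, column 1; remove that cell from P, ejecting 5. So w(1) = 5. P is now [].

So w = 5 7 6 4 9 1 2 3 8.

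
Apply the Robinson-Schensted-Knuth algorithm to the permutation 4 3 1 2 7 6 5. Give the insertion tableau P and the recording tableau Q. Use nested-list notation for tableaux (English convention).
Insert each entry of the permutation into P by Schensted row insertion, recording in Q the position of each new cell.

Insert 4: appended to row 1. P = [[4]], Q = [[1]].
Insert 3: 3 bumps 4 from row 1; 4 starts row 2. P = [[3], [4]], Q = [[1], [2]].
Insert 1: 1 bumps 3 from row 1; 3 bumps 4 from row 2; 4 starts row 3. P = [[1], [3], [4]], Q = [[1], [2], [3]].
Insert 2: appended to row 1. P = [[1, 2], [3], [4]], Q = [[1, 4], [2], [3]].
Insert 7: appended to row 1. P = [[1, 2, 7], [3], [4]], Q = [[1, 4, 5], [2], [3]].
Insert 6: 6 bumps 7 from row 1; 7 appends to row 2. P = [[1, 2, 6], [3, 7], [4]], Q = [[1, 4, 5], [2, 6], [3]].
Insert 5: 5 bumps 6 from row 1; 6 bumps 7 from row 2; 7 appends to row 3. P = [[1, 2, 5], [3, 6], [4, 7]], Q = [[1, 4, 5], [2, 6], [3, 7]].

So P = [[1, 2, 5], [3, 6], [4, 7]], Q = [[1, 4, 5], [2, 6], [3, 7]].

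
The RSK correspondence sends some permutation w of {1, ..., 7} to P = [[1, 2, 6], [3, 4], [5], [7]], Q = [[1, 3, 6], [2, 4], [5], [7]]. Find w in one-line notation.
Reverse RSK: for i = n, n-1, ..., 1, locate i in Q, remove the corresponding corner cell from P, and reverse-bump its entry up through P; the value ejected from row 1 is w(i).

So w = 3 1 7 5 4 6 2.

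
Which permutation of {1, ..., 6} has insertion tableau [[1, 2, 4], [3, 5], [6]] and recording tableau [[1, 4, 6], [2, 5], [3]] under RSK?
6 3 1 5 2 4

Reverse the RSK construction: for i from n down to 1, find the cell of Q containing i, remove the entry at that cell from P, and reverse-bump it up through P; the value ejected from row 1 is w(i).

Step i=6: Q has 6 at row 1, column 3; remove that cell from P, ejecting 4. So w(6) = 4. P is now [[1, 2], [3, 5], [6]].
Step i=5: Q has 5 at row 2, column 2; remove 5 from row 2 of P and reverse-bump: 5 enters row 1 and ejects 2. So w(5) = 2. P is now [[1, 5], [3], [6]].
Step i=4: Q has 4 at row 1, column 2; remove that cell from P, ejecting 5. So w(4) = 5. P is now [[1], [3], [6]].
Step i=3: Q has 3 at row 3, column 1; remove 6 from row 3 of P and reverse-bump: 6 enters row 2 and ejects 3; 3 enters row 1 and ejects 1. So w(3) = 1. P is now [[3], [6]].
Step i=2: Q has 2 at row 2, column 1; remove 6 from row 2 of P and reverse-bump: 6 enters row 1 and ejects 3. So w(2) = 3. P is now [[6]].
Step i=1: Q has 1 at row 1, column 1; remove that cell from P, ejecting 6. So w(1) = 6. P is now [].

So w = 6 3 1 5 2 4.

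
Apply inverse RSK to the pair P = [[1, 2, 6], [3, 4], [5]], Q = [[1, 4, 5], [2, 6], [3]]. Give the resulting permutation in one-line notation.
Reverse the RSK construction: for i from n down to 1, find the cell of Q containing i, remove the entry at that cell from P, and reverse-bump it up through P; the value ejected from row 1 is w(i).

Step i=6: Q has 6 at row 2, column 2; remove 4 from row 2 of P and reverse-bump: 4 enters row 1 and ejects 2. So w(6) = 2. P is now [[1, 4, 6], [3], [5]].
Step i=5: Q has 5 at row 1, column 3; remove that cell from P, ejecting 6. So w(5) = 6. P is now [[1, 4], [3], [5]].
Step i=4: Q has 4 at row 1, column 2; remove that cell from P, ejecting 4. So w(4) = 4. P is now [[1], [3], [5]].
Step i=3: Q has 3 at row 3, column 1; remove 5 from row 3 of P and reverse-bump: 5 enters row 2 and ejects 3; 3 enters row 1 and ejects 1. So w(3) = 1. P is now [[3], [5]].
Step i=2: Q has 2 at row 2, column 1; remove 5 from row 2 of P and reverse-bump: 5 enters row 1 and ejects 3. So w(2) = 3. P is now [[5]].
Step i=1: Q has 1 at row 1, column 1; remove that cell from P, ejecting 5. So w(1) = 5. P is now [].

So w = 5 3 1 4 6 2.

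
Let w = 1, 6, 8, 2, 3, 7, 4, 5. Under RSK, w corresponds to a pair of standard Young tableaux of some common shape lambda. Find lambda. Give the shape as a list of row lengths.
RSK row insertion gives P = [[1, 2, 3, 4, 5], [6, 7], [8]], which has shape [5, 2, 1].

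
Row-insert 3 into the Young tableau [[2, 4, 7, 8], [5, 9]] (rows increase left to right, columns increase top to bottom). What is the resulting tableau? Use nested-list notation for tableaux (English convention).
[[2, 3, 7, 8], [4, 9], [5]]

In row 1, 3 replaces 4 (the leftmost entry greater than 3); 4 is bumped to row 2. In row 2, 4 replaces 5 (the leftmost entry greater than 4); 5 is bumped to row 3. 5 starts a new row 3. The new tableau is [[2, 3, 7, 8], [4, 9], [5]].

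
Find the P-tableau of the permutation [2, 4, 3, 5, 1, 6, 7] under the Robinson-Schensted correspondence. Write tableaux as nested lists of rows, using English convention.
P = [[1, 3, 5, 6, 7], [2], [4]]

Insert 2: appended to row 1. P = [[2]].
Insert 4: appended to row 1. P = [[2, 4]].
Insert 3: 3 bumps 4 from row 1; 4 starts row 2. P = [[2, 3], [4]].
Insert 5: appended to row 1. P = [[2, 3, 5], [4]].
Insert 1: 1 bumps 2 from row 1; 2 bumps 4 from row 2; 4 starts row 3. P = [[1, 3, 5], [2], [4]].
Insert 6: appended to row 1. P = [[1, 3, 5, 6], [2], [4]].
Insert 7: appended to row 1. P = [[1, 3, 5, 6, 7], [2], [4]].

So P = [[1, 3, 5, 6, 7], [2], [4]].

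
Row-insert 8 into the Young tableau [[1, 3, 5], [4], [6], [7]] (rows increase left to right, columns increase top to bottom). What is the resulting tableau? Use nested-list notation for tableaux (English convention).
[[1, 3, 5, 8], [4], [6], [7]]

8 is larger than every entry of row 1, so it is appended to row 1. The new tableau is [[1, 3, 5, 8], [4], [6], [7]].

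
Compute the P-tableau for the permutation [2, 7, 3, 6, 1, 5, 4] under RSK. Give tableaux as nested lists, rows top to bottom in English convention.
P = [[1, 3, 4], [2, 5], [6], [7]]

Insert 2: appended to row 1. P = [[2]].
Insert 7: appended to row 1. P = [[2, 7]].
Insert 3: 3 bumps 7 from row 1; 7 starts row 2. P = [[2, 3], [7]].
Insert 6: appended to row 1. P = [[2, 3, 6], [7]].
Insert 1: 1 bumps 2 from row 1; 2 bumps 7 from row 2; 7 starts row 3. P = [[1, 3, 6], [2], [7]].
Insert 5: 5 bumps 6 from row 1; 6 appends to row 2. P = [[1, 3, 5], [2, 6], [7]].
Insert 4: 4 bumps 5 from row 1; 5 bumps 6 from row 2; 6 bumps 7 from row 3; 7 starts row 4. P = [[1, 3, 4], [2, 5], [6], [7]].

So P = [[1, 3, 4], [2, 5], [6], [7]].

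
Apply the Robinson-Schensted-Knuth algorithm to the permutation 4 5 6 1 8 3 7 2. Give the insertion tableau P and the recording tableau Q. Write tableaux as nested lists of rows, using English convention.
Insert each entry of the permutation into P by Schensted row insertion, recording in Q the position of each new cell.

Insert 4: appended to row 1. P = [[4]], Q = [[1]].
Insert 5: appended to row 1. P = [[4, 5]], Q = [[1, 2]].
Insert 6: appended to row 1. P = [[4, 5, 6]], Q = [[1, 2, 3]].
Insert 1: 1 bumps 4 from row 1; 4 starts row 2. P = [[1, 5, 6], [4]], Q = [[1, 2, 3], [4]].
Insert 8: appended to row 1. P = [[1, 5, 6, 8], [4]], Q = [[1, 2, 3, 5], [4]].
Insert 3: 3 bumps 5 from row 1; 5 appends to row 2. P = [[1, 3, 6, 8], [4, 5]], Q = [[1, 2, 3, 5], [4, 6]].
Insert 7: 7 bumps 8 from row 1; 8 appends to row 2. P = [[1, 3, 6, 7], [4, 5, 8]], Q = [[1, 2, 3, 5], [4, 6, 7]].
Insert 2: 2 bumps 3 from row 1; 3 bumps 4 from row 2; 4 starts row 3. P = [[1, 2, 6, 7], [3, 5, 8], [4]], Q = [[1, 2, 3, 5], [4, 6, 7], [8]].

So P = [[1, 2, 6, 7], [3, 5, 8], [4]], Q = [[1, 2, 3, 5], [4, 6, 7], [8]].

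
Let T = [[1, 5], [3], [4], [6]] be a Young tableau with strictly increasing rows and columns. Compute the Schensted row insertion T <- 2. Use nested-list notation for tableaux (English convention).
[[1, 2], [3, 5], [4], [6]]

In row 1, 2 replaces 5 (the leftmost entry greater than 2); 5 is bumped to row 2. 5 is appended to row 2. The new tableau is [[1, 2], [3, 5], [4], [6]].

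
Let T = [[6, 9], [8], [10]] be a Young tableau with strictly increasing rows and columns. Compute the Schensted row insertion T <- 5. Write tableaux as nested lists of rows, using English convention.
In row 1, 5 replaces 6 (the leftmost entry greater than 5); 6 is bumped to row 2. In row 2, 6 replaces 8 (the leftmost entry greater than 6); 8 is bumped to row 3. In row 3, 8 replaces 10 (the leftmost entry greater than 8); 10 is bumped to row 4. 10 starts a new row 4. The new tableau is [[5, 9], [6], [8], [10]].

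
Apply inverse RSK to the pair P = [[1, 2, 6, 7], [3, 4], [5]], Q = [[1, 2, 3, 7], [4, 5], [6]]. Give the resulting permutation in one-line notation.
3 5 6 1 4 2 7

Reverse the RSK construction: for i from n down to 1, find the cell of Q containing i, remove the entry at that cell from P, and reverse-bump it up through P; the value ejected from row 1 is w(i).

Step i=7: Q has 7 at row 1, column 4; remove that cell from P, ejecting 7. So w(7) = 7. P is now [[1, 2, 6], [3, 4], [5]].
Step i=6: Q has 6 at row 3, column 1; remove 5 from row 3 of P and reverse-bump: 5 enters row 2 and ejects 4; 4 enters row 1 and ejects 2. So w(6) = 2. P is now [[1, 4, 6], [3, 5]].
Step i=5: Q has 5 at row 2, column 2; remove 5 from row 2 of P and reverse-bump: 5 enters row 1 and ejects 4. So w(5) = 4. P is now [[1, 5, 6], [3]].
Step i=4: Q has 4 at row 2, column 1; remove 3 from row 2 of P and reverse-bump: 3 enters row 1 and ejects 1. So w(4) = 1. P is now [[3, 5, 6]].
Step i=3: Q has 3 at row 1, column 3; remove that cell from P, ejecting 6. So w(3) = 6. P is now [[3, 5]].
Step i=2: Q has 2 at row 1, column 2; remove that cell from P, ejecting 5. So w(2) = 5. P is now [[3]].
Step i=1: Q has 1 at row 1, column 1; remove that cell from P, ejecting 3. So w(1) = 3. P is now [].

So w = 3 5 6 1 4 2 7.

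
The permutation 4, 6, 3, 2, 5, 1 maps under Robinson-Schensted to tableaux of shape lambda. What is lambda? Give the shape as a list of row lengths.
[2, 2, 1, 1]

Row-insert each entry into an empty tableau.

After inserting 4: P = [[4]].
After inserting 6: P = [[4, 6]].
After inserting 3: P = [[3, 6], [4]].
After inserting 2: P = [[2, 6], [3], [4]].
After inserting 5: P = [[2, 5], [3, 6], [4]].
After inserting 1: P = [[1, 5], [2, 6], [3], [4]].

The final insertion tableau P = [[1, 5], [2, 6], [3], [4]] has shape [2, 2, 1, 1].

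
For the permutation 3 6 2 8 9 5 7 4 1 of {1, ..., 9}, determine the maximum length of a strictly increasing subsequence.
4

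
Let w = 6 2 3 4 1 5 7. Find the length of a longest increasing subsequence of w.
5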